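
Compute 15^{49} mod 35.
15

Using successive squaring:
Binary expansion of 49: 110001
Powers of 15 mod 35 (each is the square of the previous):
  15^1 ≡ 15 (mod 35)
  15^2 ≡ 15² = 225 ≡ 15 (mod 35)
  15^4 ≡ 15² = 225 ≡ 15 (mod 35)
  15^8 ≡ 15² = 225 ≡ 15 (mod 35)
  15^16 ≡ 15² = 225 ≡ 15 (mod 35)
  15^32 ≡ 15² = 225 ≡ 15 (mod 35)
49 = 32 + 16 + 1, so 15^49 = 15^32 × 15^16 × 15^1 ≡ 15 × 15 × 15 (mod 35)
Multiplying step by step:
  15 × 15 = 225 ≡ 15 (mod 35)
  15 × 15 = 225 ≡ 15 (mod 35)
Result: 15^49 ≡ 15 (mod 35)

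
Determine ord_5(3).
Powers of 3 mod 5: 3^1≡3, 3^2≡4, 3^3≡2, 3^4≡1. Order = 4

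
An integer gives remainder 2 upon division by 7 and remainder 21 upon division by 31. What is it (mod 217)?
M = 7 × 31 = 217. M₁ = 31, y₁ ≡ 5 (mod 7). M₂ = 7, y₂ ≡ 9 (mod 31). t = 2×31×5 + 21×7×9 ≡ 114 (mod 217). The smallest positive such number is 114.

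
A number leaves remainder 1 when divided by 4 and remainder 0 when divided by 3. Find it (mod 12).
M = 4 × 3 = 12. M₁ = 3, y₁ ≡ 3 (mod 4). M₂ = 4, y₂ ≡ 1 (mod 3). x = 1×3×3 + 0×4×1 ≡ 9 (mod 12)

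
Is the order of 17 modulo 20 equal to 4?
Yes, ord_20(17) = 4.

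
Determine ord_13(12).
Powers of 12 mod 13: 12^1≡12, 12^2≡1. Order = 2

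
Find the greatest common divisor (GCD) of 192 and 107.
1

Using the Euclidean algorithm:
192 = 1 × 107 + 85
107 = 1 × 85 + 22
85 = 3 × 22 + 19
22 = 1 × 19 + 3
19 = 6 × 3 + 1
3 = 3 × 1 + 0

GCD(192, 107) = 1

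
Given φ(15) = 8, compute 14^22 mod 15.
By Euler: 14^{8} ≡ 1 (mod 15) since gcd(14, 15) = 1. 22 = 2×8 + 6. So 14^{22} ≡ 14^{6} ≡ 1 (mod 15)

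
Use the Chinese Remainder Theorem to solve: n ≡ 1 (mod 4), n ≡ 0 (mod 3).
M = 4 × 3 = 12. M₁ = 3, y₁ ≡ 3 (mod 4). M₂ = 4, y₂ ≡ 1 (mod 3). n = 1×3×3 + 0×4×1 ≡ 9 (mod 12)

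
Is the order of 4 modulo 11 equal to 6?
No, the actual order is 5, not 6.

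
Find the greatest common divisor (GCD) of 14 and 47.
1

Using the Euclidean algorithm:
14 = 0 × 47 + 14
47 = 3 × 14 + 5
14 = 2 × 5 + 4
5 = 1 × 4 + 1
4 = 4 × 1 + 0

GCD(14, 47) = 1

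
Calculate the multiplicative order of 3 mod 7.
Powers of 3 mod 7: 3^1≡3, 3^2≡2, 3^3≡6, 3^4≡4, 3^5≡5, 3^6≡1. Order = 6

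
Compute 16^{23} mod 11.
4

Using successive squaring:
Binary expansion of 23: 10111
Powers of 16 mod 11 (each is the square of the previous):
  16^1 ≡ 5 (mod 11)
  16^2 ≡ 5² = 25 ≡ 3 (mod 11)
  16^4 ≡ 3² = 9 ≡ 9 (mod 11)
  16^8 ≡ 9² = 81 ≡ 4 (mod 11)
  16^16 ≡ 4² = 16 ≡ 5 (mod 11)
23 = 16 + 4 + 2 + 1, so 16^23 = 16^16 × 16^4 × 16^2 × 16^1 ≡ 5 × 9 × 3 × 5 (mod 11)
Multiplying step by step:
  5 × 9 = 45 ≡ 1 (mod 11)
  1 × 3 = 3 ≡ 3 (mod 11)
  3 × 5 = 15 ≡ 4 (mod 11)
Result: 16^23 ≡ 4 (mod 11)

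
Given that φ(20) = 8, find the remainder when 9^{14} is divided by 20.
By Euler: 9^{8} ≡ 1 (mod 20) since gcd(9, 20) = 1. 14 = 1×8 + 6. So 9^{14} ≡ 9^{6} ≡ 1 (mod 20)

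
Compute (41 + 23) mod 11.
9

(41 + 23) = 64
64 mod 11 = 9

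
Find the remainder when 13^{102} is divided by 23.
By Fermat: 13^{22} ≡ 1 (mod 23). 102 = 4×22 + 14. So 13^{102} ≡ 13^{14} ≡ 12 (mod 23)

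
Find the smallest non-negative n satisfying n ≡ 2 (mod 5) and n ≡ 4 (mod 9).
M = 5 × 9 = 45. M₁ = 9, y₁ ≡ 4 (mod 5). M₂ = 5, y₂ ≡ 2 (mod 9). n = 2×9×4 + 4×5×2 ≡ 22 (mod 45)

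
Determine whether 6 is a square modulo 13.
By Euler's criterion: 6^{6} ≡ 12 (mod 13). Since this equals -1 (≡ 12), 6 is not a QR.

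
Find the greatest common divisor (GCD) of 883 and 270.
1

Using the Euclidean algorithm:
883 = 3 × 270 + 73
270 = 3 × 73 + 51
73 = 1 × 51 + 22
51 = 2 × 22 + 7
22 = 3 × 7 + 1
7 = 7 × 1 + 0

GCD(883, 270) = 1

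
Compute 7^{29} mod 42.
7

Using successive squaring:
Binary expansion of 29: 11101
Powers of 7 mod 42 (each is the square of the previous):
  7^1 ≡ 7 (mod 42)
  7^2 ≡ 7² = 49 ≡ 7 (mod 42)
  7^4 ≡ 7² = 49 ≡ 7 (mod 42)
  7^8 ≡ 7² = 49 ≡ 7 (mod 42)
  7^16 ≡ 7² = 49 ≡ 7 (mod 42)
29 = 16 + 8 + 4 + 1, so 7^29 = 7^16 × 7^8 × 7^4 × 7^1 ≡ 7 × 7 × 7 × 7 (mod 42)
Multiplying step by step:
  7 × 7 = 49 ≡ 7 (mod 42)
  7 × 7 = 49 ≡ 7 (mod 42)
  7 × 7 = 49 ≡ 7 (mod 42)
Result: 7^29 ≡ 7 (mod 42)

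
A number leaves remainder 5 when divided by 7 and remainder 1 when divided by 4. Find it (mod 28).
M = 7 × 4 = 28. M₁ = 4, y₁ ≡ 2 (mod 7). M₂ = 7, y₂ ≡ 3 (mod 4). x = 5×4×2 + 1×7×3 ≡ 5 (mod 28)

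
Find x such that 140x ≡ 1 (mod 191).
140^(-1) ≡ 176 (mod 191). Verification: 140 × 176 = 24640 ≡ 1 (mod 191)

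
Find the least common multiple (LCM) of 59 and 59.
59

First find GCD(59, 59) using the Euclidean algorithm:
59 = 1 × 59 + 0
GCD(59, 59) = 59

LCM formula: LCM(a, b) = (a × b) / GCD(a, b)
LCM(59, 59) = (59 × 59) / 59
LCM(59, 59) = 3481 / 59
LCM(59, 59) = 59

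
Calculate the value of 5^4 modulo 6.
4 = 4 (binary 100). Repeated squaring mod 6: 5^1 ≡ 5; 5^2 ≡ 5² = 25 ≡ 1; 5^4 ≡ 1² = 1 ≡ 1. So 5^4 ≡ 1 (mod 6).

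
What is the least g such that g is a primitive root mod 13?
p - 1 = 12 has prime divisors 2, 3. h is a primitive root mod 13 iff h^(12/q) ≢ 1 (mod 13) for each such q.
h = 2: 2^6 ≡ 12, 2^4 ≡ 3 (mod 13); none is 1, so 2 has order 12 and is a primitive root.
The smallest primitive root mod 13 is g = 2.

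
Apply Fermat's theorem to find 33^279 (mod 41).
By Fermat: 33^{40} ≡ 1 (mod 41). 279 = 6×40 + 39. So 33^{279} ≡ 33^{39} ≡ 5 (mod 41)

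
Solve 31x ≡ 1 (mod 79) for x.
51

Using Extended Euclidean Algorithm:
gcd(31, 79) = 1
Bezout coefficients: 31 × -28 + 79 × 11 = 1
So 31 × -28 ≡ 1 (mod 79)
The inverse is -28 mod 79 = 51
Verification: 31 × 51 = 1581 = 20 × 79 + 1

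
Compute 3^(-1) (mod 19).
3^(-1) ≡ 13 (mod 19). Verification: 3 × 13 = 39 ≡ 1 (mod 19)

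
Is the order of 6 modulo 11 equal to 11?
No, the actual order is 10, not 11.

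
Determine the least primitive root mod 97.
p - 1 = 96 has prime divisors 2, 3. h is a primitive root mod 97 iff h^(96/q) ≢ 1 (mod 97) for each such q.
h = 2: 2^48 ≡ 1, 2^32 ≡ 35 (mod 97); 2^48 ≡ 1, so not a primitive root.
h = 3: 3^48 ≡ 1, 3^32 ≡ 35 (mod 97); 3^48 ≡ 1, so not a primitive root.
h = 4: 4^48 ≡ 1, 4^32 ≡ 61 (mod 97); 4^48 ≡ 1, so not a primitive root.
h = 5: 5^48 ≡ 96, 5^32 ≡ 35 (mod 97); none is 1, so 5 has order 96 and is a primitive root.
The smallest primitive root mod 97 is g = 5.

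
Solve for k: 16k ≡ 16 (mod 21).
1

Since gcd(16, 21) = 1 divides 16, a solution exists.
Multiply both sides by the inverse of 16 mod 21:
  16^(-1) mod 21 = 4
  x ≡ 4 × 16 ≡ 64 ≡ 1 (mod 21)
Verification: 16 × 1 = 16 = 0 × 21 + 16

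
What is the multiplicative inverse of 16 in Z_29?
20

Using Extended Euclidean Algorithm:
gcd(16, 29) = 1
Bezout coefficients: 16 × -9 + 29 × 5 = 1
So 16 × -9 ≡ 1 (mod 29)
The inverse is -9 mod 29 = 20
Verification: 16 × 20 = 320 = 11 × 29 + 1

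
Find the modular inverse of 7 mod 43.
7^(-1) ≡ 37 (mod 43). Verification: 7 × 37 = 259 ≡ 1 (mod 43)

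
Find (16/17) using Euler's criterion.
(16/17) = 16^{8} mod 17 = 1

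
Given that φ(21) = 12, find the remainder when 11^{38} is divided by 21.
By Euler: 11^{12} ≡ 1 (mod 21) since gcd(11, 21) = 1. 38 = 3×12 + 2. So 11^{38} ≡ 11^{2} ≡ 16 (mod 21)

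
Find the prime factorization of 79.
79

Divide by primes starting from smallest:
79 ÷ 79 = 1

79 = 79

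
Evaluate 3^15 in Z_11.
Using Fermat: 3^{10} ≡ 1 (mod 11). 15 ≡ 5 (mod 10). So 3^{15} ≡ 3^{5} ≡ 1 (mod 11)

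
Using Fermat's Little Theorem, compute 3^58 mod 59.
By Fermat's Little Theorem, 3^{58} ≡ 1 (mod 59) since 59 is prime and gcd(3, 59) = 1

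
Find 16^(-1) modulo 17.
16

Using Extended Euclidean Algorithm:
gcd(16, 17) = 1
Bezout coefficients: 16 × -1 + 17 × 1 = 1
So 16 × -1 ≡ 1 (mod 17)
The inverse is -1 mod 17 = 16
Verification: 16 × 16 = 256 = 15 × 17 + 1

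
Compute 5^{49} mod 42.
5

Using successive squaring:
Binary expansion of 49: 110001
Powers of 5 mod 42 (each is the square of the previous):
  5^1 ≡ 5 (mod 42)
  5^2 ≡ 5² = 25 ≡ 25 (mod 42)
  5^4 ≡ 25² = 625 ≡ 37 (mod 42)
  5^8 ≡ 37² = 1369 ≡ 25 (mod 42)
  5^16 ≡ 25² = 625 ≡ 37 (mod 42)
  5^32 ≡ 37² = 1369 ≡ 25 (mod 42)
49 = 32 + 16 + 1, so 5^49 = 5^32 × 5^16 × 5^1 ≡ 25 × 37 × 5 (mod 42)
Multiplying step by step:
  25 × 37 = 925 ≡ 1 (mod 42)
  1 × 5 = 5 ≡ 5 (mod 42)
Result: 5^49 ≡ 5 (mod 42)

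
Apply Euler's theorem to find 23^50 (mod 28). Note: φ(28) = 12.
By Euler: 23^{12} ≡ 1 (mod 28) since gcd(23, 28) = 1. 50 = 4×12 + 2. So 23^{50} ≡ 23^{2} ≡ 25 (mod 28)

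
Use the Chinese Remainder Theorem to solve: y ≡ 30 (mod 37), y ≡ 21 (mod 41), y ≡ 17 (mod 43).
30074

Using the Chinese Remainder Theorem:
M = product of moduli = 65231
For equation 1: M_1 = 1763, 1763 ≡ 24 (mod 37), inverse of 1763 mod 37 is 17 (check: 24 × 17 = 408 ≡ 1 (mod 37))
For equation 2: M_2 = 1591, 1591 ≡ 33 (mod 41), inverse of 1591 mod 41 is 5 (check: 33 × 5 = 165 ≡ 1 (mod 41))
For equation 3: M_3 = 1517, 1517 ≡ 12 (mod 43), inverse of 1517 mod 43 is 18 (check: 12 × 18 = 216 ≡ 1 (mod 43))
Combine: y ≡ Σ r_i×M_i×(M_i⁻¹ mod m_i) = 30×1763×17 + 21×1591×5 + 17×1517×18 = 899130 + 167055 + 464202 = 1530387
1530387 mod 65231 = 30074
y ≡ 30074 (mod 65231)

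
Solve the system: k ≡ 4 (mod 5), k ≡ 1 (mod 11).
M = 5 × 11 = 55. M₁ = 11, y₁ ≡ 1 (mod 5). M₂ = 5, y₂ ≡ 9 (mod 11). k = 4×11×1 + 1×5×9 ≡ 34 (mod 55)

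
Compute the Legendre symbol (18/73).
(18/73) = 18^{36} mod 73 = 1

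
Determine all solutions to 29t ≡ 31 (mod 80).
59

Since gcd(29, 80) = 1 divides 31, a solution exists.
Multiply both sides by the inverse of 29 mod 80:
  29^(-1) mod 80 = 69
  x ≡ 69 × 31 ≡ 2139 ≡ 59 (mod 80)
Verification: 29 × 59 = 1711 = 21 × 80 + 31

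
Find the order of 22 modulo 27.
Powers of 22 mod 27: 22^1≡22, 22^2≡25, 22^3≡10, 22^4≡4, 22^5≡7, 22^6≡19, 22^7≡13, 22^8≡16, 22^9≡1. Order = 9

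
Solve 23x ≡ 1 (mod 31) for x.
27

Using Extended Euclidean Algorithm:
gcd(23, 31) = 1
Bezout coefficients: 23 × -4 + 31 × 3 = 1
So 23 × -4 ≡ 1 (mod 31)
The inverse is -4 mod 31 = 27
Verification: 23 × 27 = 621 = 20 × 31 + 1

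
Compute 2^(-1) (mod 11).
6

Using Extended Euclidean Algorithm:
gcd(2, 11) = 1
Bezout coefficients: 2 × -5 + 11 × 1 = 1
So 2 × -5 ≡ 1 (mod 11)
The inverse is -5 mod 11 = 6
Verification: 2 × 6 = 12 = 1 × 11 + 1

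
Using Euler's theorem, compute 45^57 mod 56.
By Euler: 45^{24} ≡ 1 (mod 56) since gcd(45, 56) = 1. 57 = 2×24 + 9. So 45^{57} ≡ 45^{9} ≡ 13 (mod 56)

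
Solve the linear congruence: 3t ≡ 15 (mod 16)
5

Since gcd(3, 16) = 1 divides 15, a solution exists.
Multiply both sides by the inverse of 3 mod 16:
  3^(-1) mod 16 = 11
  x ≡ 11 × 15 ≡ 165 ≡ 5 (mod 16)
Verification: 3 × 5 = 15 = 0 × 16 + 15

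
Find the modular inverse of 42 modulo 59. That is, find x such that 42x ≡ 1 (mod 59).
52

Using Extended Euclidean Algorithm:
gcd(42, 59) = 1
Bezout coefficients: 42 × -7 + 59 × 5 = 1
So 42 × -7 ≡ 1 (mod 59)
The inverse is -7 mod 59 = 52
Verification: 42 × 52 = 2184 = 37 × 59 + 1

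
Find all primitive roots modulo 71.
Primitive roots mod 71: {7, 11, 13, 21, 22, 28, 31, 33, 35, 42, 44, 47, 52, 53, 55, 56, 59, 61, 62, 63, 65, 67, 68, 69}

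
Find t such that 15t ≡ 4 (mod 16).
12

Since gcd(15, 16) = 1 divides 4, a solution exists.
Multiply both sides by the inverse of 15 mod 16:
  15^(-1) mod 16 = 15
  x ≡ 15 × 4 ≡ 60 ≡ 12 (mod 16)
Verification: 15 × 12 = 180 = 11 × 16 + 4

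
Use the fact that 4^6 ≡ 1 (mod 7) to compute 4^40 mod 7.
By Fermat: 4^{6} ≡ 1 (mod 7). 40 = 6×6 + 4. So 4^{40} ≡ 4^{4} ≡ 4 (mod 7)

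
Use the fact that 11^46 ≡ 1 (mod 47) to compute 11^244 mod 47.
By Fermat: 11^{46} ≡ 1 (mod 47). 244 ≡ 14 (mod 46). So 11^{244} ≡ 11^{14} ≡ 21 (mod 47)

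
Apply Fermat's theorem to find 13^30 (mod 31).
By Fermat's Little Theorem, 13^{30} ≡ 1 (mod 31) since 31 is prime and gcd(13, 31) = 1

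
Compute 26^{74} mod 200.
176

Using successive squaring:
Binary expansion of 74: 1001010
Powers of 26 mod 200 (each is the square of the previous):
  26^1 ≡ 26 (mod 200)
  26^2 ≡ 26² = 676 ≡ 76 (mod 200)
  26^4 ≡ 76² = 5776 ≡ 176 (mod 200)
  26^8 ≡ 176² = 30976 ≡ 176 (mod 200)
  26^16 ≡ 176² = 30976 ≡ 176 (mod 200)
  26^32 ≡ 176² = 30976 ≡ 176 (mod 200)
  26^64 ≡ 176² = 30976 ≡ 176 (mod 200)
74 = 64 + 8 + 2, so 26^74 = 26^64 × 26^8 × 26^2 ≡ 176 × 176 × 76 (mod 200)
Multiplying step by step:
  176 × 176 = 30976 ≡ 176 (mod 200)
  176 × 76 = 13376 ≡ 176 (mod 200)
Result: 26^74 ≡ 176 (mod 200)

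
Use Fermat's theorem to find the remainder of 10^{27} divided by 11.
10

By Fermat's Little Theorem, a^(p-1) ≡ 1 (mod p) for prime p and gcd(a, p) = 1
Here p = 11, so 10^10 ≡ 1 (mod 11)
We can reduce the exponent: 27 mod 10 = 7
So 10^27 ≡ 10^7 (mod 11)
Computing: 10^7 mod 11 = 10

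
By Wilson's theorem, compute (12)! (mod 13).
By Wilson's theorem, (12)! ≡ -1 ≡ 12 (mod 13)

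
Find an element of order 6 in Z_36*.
5 has order 6 mod 36 since 5^{6} ≡ 1 (mod 36) and no smaller power works.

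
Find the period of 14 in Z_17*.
Powers of 14 mod 17: 14^1≡14, 14^2≡9, 14^3≡7, 14^4≡13, 14^5≡12, 14^6≡15, 14^7≡6, 14^8≡16, 14^9≡3, 14^10≡8, 14^11≡10, 14^12≡4, 14^13≡5, 14^14≡2, 14^15≡11, 14^16≡1. Order = 16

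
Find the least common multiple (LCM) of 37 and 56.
2072

First find GCD(37, 56) using the Euclidean algorithm:
37 = 0 × 56 + 37
56 = 1 × 37 + 19
37 = 1 × 19 + 18
19 = 1 × 18 + 1
18 = 18 × 1 + 0
GCD(37, 56) = 1

LCM formula: LCM(a, b) = (a × b) / GCD(a, b)
LCM(37, 56) = (37 × 56) / 1
LCM(37, 56) = 2072 / 1
LCM(37, 56) = 2072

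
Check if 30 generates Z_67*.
p - 1 = 66 has prime divisors 2, 3, 11. Check 30^(66/q) mod 67 for each: 30^(66/2) = 30^33 ≡ 66, 30^(66/3) = 30^22 ≡ 37, 30^(66/11) = 30^6 ≡ 1 (mod 67). Since 30^6 ≡ 1 (mod 67), the order of 30 divides 6 (in fact the order is 6) ≠ 66, so it is not a primitive root.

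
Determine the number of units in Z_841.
812

Prime factorization: 841 = 29^2
Using the formula φ(n) = n × Π(1 - 1/p) for each prime factor p:
φ(841) = 841 × (1 - 1/29)
φ(841) = 812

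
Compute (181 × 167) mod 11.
10

(181 × 167) = 30227
30227 mod 11 = 10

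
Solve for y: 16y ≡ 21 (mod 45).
21

Since gcd(16, 45) = 1 divides 21, a solution exists.
Multiply both sides by the inverse of 16 mod 45:
  16^(-1) mod 45 = 31
  x ≡ 31 × 21 ≡ 651 ≡ 21 (mod 45)
Verification: 16 × 21 = 336 = 7 × 45 + 21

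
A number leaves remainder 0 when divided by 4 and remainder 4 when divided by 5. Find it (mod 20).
M = 4 × 5 = 20. M₁ = 5, y₁ ≡ 1 (mod 4). M₂ = 4, y₂ ≡ 4 (mod 5). k = 0×5×1 + 4×4×4 ≡ 4 (mod 20)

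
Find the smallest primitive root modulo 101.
2

A primitive root g modulo p has order p-1 = 100
Prime divisors of 100: [2, 5]
g is a primitive root iff g^(100/q) ≢ 1 (mod 101) for each prime divisor q
Testing small values:
  g = 2: 2^50 ≡ 100, 2^20 ≡ 95 (mod 101) → none is 1, primitive root!
The smallest primitive root is 2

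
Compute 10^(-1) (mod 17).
10^(-1) ≡ 12 (mod 17). Verification: 10 × 12 = 120 ≡ 1 (mod 17)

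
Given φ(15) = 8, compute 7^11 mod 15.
By Euler: 7^{8} ≡ 1 (mod 15) since gcd(7, 15) = 1. 11 = 1×8 + 3. So 7^{11} ≡ 7^{3} ≡ 13 (mod 15)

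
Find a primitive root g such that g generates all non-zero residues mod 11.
p - 1 = 10 has prime divisors 2, 5. h is a primitive root mod 11 iff h^(10/q) ≢ 1 (mod 11) for each such q.
h = 2: 2^5 ≡ 10, 2^2 ≡ 4 (mod 11); none is 1, so 2 has order 10 and is a primitive root.
The smallest primitive root mod 11 is g = 2.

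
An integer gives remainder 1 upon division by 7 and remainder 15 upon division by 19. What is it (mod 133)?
M = 7 × 19 = 133. M₁ = 19, y₁ ≡ 3 (mod 7). M₂ = 7, y₂ ≡ 11 (mod 19). r = 1×19×3 + 15×7×11 ≡ 15 (mod 133). The smallest positive such number is 15.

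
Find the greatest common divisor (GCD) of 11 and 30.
1

Using the Euclidean algorithm:
11 = 0 × 30 + 11
30 = 2 × 11 + 8
11 = 1 × 8 + 3
8 = 2 × 3 + 2
3 = 1 × 2 + 1
2 = 2 × 1 + 0

GCD(11, 30) = 1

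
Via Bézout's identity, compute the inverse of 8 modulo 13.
Extended GCD: 8(5) + 13(-3) = 1. So 8^(-1) ≡ 5 ≡ 5 (mod 13). Verify: 8 × 5 = 40 ≡ 1 (mod 13)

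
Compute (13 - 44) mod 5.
4

(13 - 44) = -31
-31 mod 5 = 4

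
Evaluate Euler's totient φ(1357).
1276

Prime factorization: 1357 = 23 × 59
Using the formula φ(n) = n × Π(1 - 1/p) for each prime factor p:
φ(1357) = 1357 × (1 - 1/23) × (1 - 1/59)
φ(1357) = 1276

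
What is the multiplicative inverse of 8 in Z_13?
5

Using Extended Euclidean Algorithm:
gcd(8, 13) = 1
Bezout coefficients: 8 × 5 + 13 × -3 = 1
So 8 × 5 ≡ 1 (mod 13)
The inverse is 5 mod 13 = 5
Verification: 8 × 5 = 40 = 3 × 13 + 1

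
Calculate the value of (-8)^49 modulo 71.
Using repeated squaring. (-8) ≡ 63 (mod 71). 49 = 32 + 16 + 1 (binary 110001). Repeated squaring mod 71: 63^1 ≡ 63; 63^2 ≡ 63² = 3969 ≡ 64; 63^4 ≡ 64² = 4096 ≡ 49; 63^8 ≡ 49² = 2401 ≡ 58; 63^16 ≡ 58² = 3364 ≡ 27; 63^32 ≡ 27² = 729 ≡ 19. Multiply: (-8)^49 ≡ 63^32 × 63^16 × 63^1 ≡ 19 × 27 × 63 (mod 71): 19 × 27 = 513 ≡ 16; 16 × 63 = 1008 ≡ 14. So (-8)^49 ≡ 14 (mod 71).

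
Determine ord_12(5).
Powers of 5 mod 12: 5^1≡5, 5^2≡1. Order = 2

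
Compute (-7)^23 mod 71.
Using repeated squaring. (-7) ≡ 64 (mod 71). 23 = 16 + 4 + 2 + 1 (binary 10111). Repeated squaring mod 71: 64^1 ≡ 64; 64^2 ≡ 64² = 4096 ≡ 49; 64^4 ≡ 49² = 2401 ≡ 58; 64^8 ≡ 58² = 3364 ≡ 27; 64^16 ≡ 27² = 729 ≡ 19. Multiply: (-7)^23 ≡ 64^16 × 64^4 × 64^2 × 64^1 ≡ 19 × 58 × 49 × 64 (mod 71): 19 × 58 = 1102 ≡ 37; 37 × 49 = 1813 ≡ 38; 38 × 64 = 2432 ≡ 18. So (-7)^23 ≡ 18 (mod 71).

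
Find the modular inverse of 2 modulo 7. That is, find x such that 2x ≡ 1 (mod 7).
4

Using Extended Euclidean Algorithm:
gcd(2, 7) = 1
Bezout coefficients: 2 × -3 + 7 × 1 = 1
So 2 × -3 ≡ 1 (mod 7)
The inverse is -3 mod 7 = 4
Verification: 2 × 4 = 8 = 1 × 7 + 1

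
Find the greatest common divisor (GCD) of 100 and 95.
5

Using the Euclidean algorithm:
100 = 1 × 95 + 5
95 = 19 × 5 + 0

GCD(100, 95) = 5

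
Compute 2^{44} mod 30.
16

Using successive squaring:
Binary expansion of 44: 101100
Powers of 2 mod 30 (each is the square of the previous):
  2^1 ≡ 2 (mod 30)
  2^2 ≡ 2² = 4 ≡ 4 (mod 30)
  2^4 ≡ 4² = 16 ≡ 16 (mod 30)
  2^8 ≡ 16² = 256 ≡ 16 (mod 30)
  2^16 ≡ 16² = 256 ≡ 16 (mod 30)
  2^32 ≡ 16² = 256 ≡ 16 (mod 30)
44 = 32 + 8 + 4, so 2^44 = 2^32 × 2^8 × 2^4 ≡ 16 × 16 × 16 (mod 30)
Multiplying step by step:
  16 × 16 = 256 ≡ 16 (mod 30)
  16 × 16 = 256 ≡ 16 (mod 30)
Result: 2^44 ≡ 16 (mod 30)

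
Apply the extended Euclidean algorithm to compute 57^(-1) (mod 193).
Extended GCD: 57(-44) + 193(13) = 1. So 57^(-1) ≡ 149 ≡ 149 (mod 193). Verify: 57 × 149 = 8493 ≡ 1 (mod 193)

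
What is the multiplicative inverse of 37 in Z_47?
14

Using Extended Euclidean Algorithm:
gcd(37, 47) = 1
Bezout coefficients: 37 × 14 + 47 × -11 = 1
So 37 × 14 ≡ 1 (mod 47)
The inverse is 14 mod 47 = 14
Verification: 37 × 14 = 518 = 11 × 47 + 1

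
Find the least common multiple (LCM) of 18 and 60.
180

First find GCD(18, 60) using the Euclidean algorithm:
18 = 0 × 60 + 18
60 = 3 × 18 + 6
18 = 3 × 6 + 0
GCD(18, 60) = 6

LCM formula: LCM(a, b) = (a × b) / GCD(a, b)
LCM(18, 60) = (18 × 60) / 6
LCM(18, 60) = 1080 / 6
LCM(18, 60) = 180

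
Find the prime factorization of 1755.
3^3 × 5 × 13

Divide by primes starting from smallest:
1755 ÷ 3 = 585
585 ÷ 3 = 195
195 ÷ 3 = 65
65 ÷ 5 = 13
13 ÷ 13 = 1

1755 = 3^3 × 5 × 13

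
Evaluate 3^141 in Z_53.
Using Fermat: 3^{52} ≡ 1 (mod 53). 141 ≡ 37 (mod 52). So 3^{141} ≡ 3^{37} ≡ 32 (mod 53)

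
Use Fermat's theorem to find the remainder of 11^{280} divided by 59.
17

By Fermat's Little Theorem, a^(p-1) ≡ 1 (mod p) for prime p and gcd(a, p) = 1
Here p = 59, so 11^58 ≡ 1 (mod 59)
We can reduce the exponent: 280 mod 58 = 48
So 11^280 ≡ 11^48 (mod 59)
Computing: 11^48 mod 59 = 17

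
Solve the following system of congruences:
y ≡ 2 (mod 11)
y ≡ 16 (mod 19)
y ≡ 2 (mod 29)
1916

Using the Chinese Remainder Theorem:
M = product of moduli = 6061
For equation 1: M_1 = 551, 551 ≡ 1 (mod 11), inverse of 551 mod 11 is 1 (check: 1 × 1 = 1 ≡ 1 (mod 11))
For equation 2: M_2 = 319, 319 ≡ 15 (mod 19), inverse of 319 mod 19 is 14 (check: 15 × 14 = 210 ≡ 1 (mod 19))
For equation 3: M_3 = 209, 209 ≡ 6 (mod 29), inverse of 209 mod 29 is 5 (check: 6 × 5 = 30 ≡ 1 (mod 29))
Combine: y ≡ Σ r_i×M_i×(M_i⁻¹ mod m_i) = 2×551×1 + 16×319×14 + 2×209×5 = 1102 + 71456 + 2090 = 74648
74648 mod 6061 = 1916
y ≡ 1916 (mod 6061)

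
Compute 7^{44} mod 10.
1

Using successive squaring:
Binary expansion of 44: 101100
Powers of 7 mod 10 (each is the square of the previous):
  7^1 ≡ 7 (mod 10)
  7^2 ≡ 7² = 49 ≡ 9 (mod 10)
  7^4 ≡ 9² = 81 ≡ 1 (mod 10)
  7^8 ≡ 1² = 1 ≡ 1 (mod 10)
  7^16 ≡ 1² = 1 ≡ 1 (mod 10)
  7^32 ≡ 1² = 1 ≡ 1 (mod 10)
44 = 32 + 8 + 4, so 7^44 = 7^32 × 7^8 × 7^4 ≡ 1 × 1 × 1 (mod 10)
Multiplying step by step:
  1 × 1 = 1 ≡ 1 (mod 10)
  1 × 1 = 1 ≡ 1 (mod 10)
Result: 7^44 ≡ 1 (mod 10)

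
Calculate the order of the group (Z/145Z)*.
112

Prime factorization: 145 = 5 × 29
Using the formula φ(n) = n × Π(1 - 1/p) for each prime factor p:
φ(145) = 145 × (1 - 1/5) × (1 - 1/29)
φ(145) = 112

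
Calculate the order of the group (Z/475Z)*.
360

Prime factorization: 475 = 5^2 × 19
Using the formula φ(n) = n × Π(1 - 1/p) for each prime factor p:
φ(475) = 475 × (1 - 1/5) × (1 - 1/19)
φ(475) = 360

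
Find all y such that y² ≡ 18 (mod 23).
The square roots of 18 mod 23 are 8 and 15. Verify: 8² = 64 ≡ 18 (mod 23)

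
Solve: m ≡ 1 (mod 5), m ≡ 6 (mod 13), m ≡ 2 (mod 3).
M = 5 × 13 × 3 = 195. M₁ = 39, y₁ ≡ 4 (mod 5). M₂ = 15, y₂ ≡ 7 (mod 13). M₃ = 65, y₃ ≡ 2 (mod 3). m = 1×39×4 + 6×15×7 + 2×65×2 ≡ 71 (mod 195)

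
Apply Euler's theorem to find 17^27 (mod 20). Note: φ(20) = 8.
By Euler: 17^{8} ≡ 1 (mod 20) since gcd(17, 20) = 1. 27 = 3×8 + 3. So 17^{27} ≡ 17^{3} ≡ 13 (mod 20)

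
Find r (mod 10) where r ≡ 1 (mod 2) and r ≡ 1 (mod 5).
M = 2 × 5 = 10. M₁ = 5, y₁ ≡ 1 (mod 2). M₂ = 2, y₂ ≡ 3 (mod 5). r = 1×5×1 + 1×2×3 ≡ 1 (mod 10)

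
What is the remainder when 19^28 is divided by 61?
Using repeated squaring. 28 = 16 + 8 + 4 (binary 11100). Repeated squaring mod 61: 19^1 ≡ 19; 19^2 ≡ 19² = 361 ≡ 56; 19^4 ≡ 56² = 3136 ≡ 25; 19^8 ≡ 25² = 625 ≡ 15; 19^16 ≡ 15² = 225 ≡ 42. Multiply: 19^28 = 19^16 × 19^8 × 19^4 ≡ 42 × 15 × 25 (mod 61): 42 × 15 = 630 ≡ 20; 20 × 25 = 500 ≡ 12. So 19^28 ≡ 12 (mod 61).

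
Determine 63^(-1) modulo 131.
63^(-1) ≡ 52 (mod 131). Verification: 63 × 52 = 3276 ≡ 1 (mod 131)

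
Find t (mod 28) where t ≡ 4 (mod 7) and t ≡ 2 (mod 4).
M = 7 × 4 = 28. M₁ = 4, y₁ ≡ 2 (mod 7). M₂ = 7, y₂ ≡ 3 (mod 4). t = 4×4×2 + 2×7×3 ≡ 18 (mod 28)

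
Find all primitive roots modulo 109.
Primitive roots mod 109: {6, 10, 11, 13, 14, 18, 24, 30, 37, 39, 40, 42, 44, 47, 50, 51, 52, 53, 56, 57, 58, 59, 62, 65, 67, 69, 70, 72, 79, 85, 91, 95, 96, 98, 99, 103}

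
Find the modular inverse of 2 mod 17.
2^(-1) ≡ 9 (mod 17). Verification: 2 × 9 = 18 ≡ 1 (mod 17)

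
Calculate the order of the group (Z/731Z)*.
672

Prime factorization: 731 = 17 × 43
Using the formula φ(n) = n × Π(1 - 1/p) for each prime factor p:
φ(731) = 731 × (1 - 1/17) × (1 - 1/43)
φ(731) = 672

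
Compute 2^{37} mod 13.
2

Using successive squaring:
Binary expansion of 37: 100101
Powers of 2 mod 13 (each is the square of the previous):
  2^1 ≡ 2 (mod 13)
  2^2 ≡ 2² = 4 ≡ 4 (mod 13)
  2^4 ≡ 4² = 16 ≡ 3 (mod 13)
  2^8 ≡ 3² = 9 ≡ 9 (mod 13)
  2^16 ≡ 9² = 81 ≡ 3 (mod 13)
  2^32 ≡ 3² = 9 ≡ 9 (mod 13)
37 = 32 + 4 + 1, so 2^37 = 2^32 × 2^4 × 2^1 ≡ 9 × 3 × 2 (mod 13)
Multiplying step by step:
  9 × 3 = 27 ≡ 1 (mod 13)
  1 × 2 = 2 ≡ 2 (mod 13)
Result: 2^37 ≡ 2 (mod 13)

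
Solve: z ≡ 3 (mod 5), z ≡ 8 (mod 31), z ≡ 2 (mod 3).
M = 5 × 31 × 3 = 465. M₁ = 93, y₁ ≡ 2 (mod 5). M₂ = 15, y₂ ≡ 29 (mod 31). M₃ = 155, y₃ ≡ 2 (mod 3). z = 3×93×2 + 8×15×29 + 2×155×2 ≡ 8 (mod 465)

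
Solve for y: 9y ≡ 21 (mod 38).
15

Since gcd(9, 38) = 1 divides 21, a solution exists.
Multiply both sides by the inverse of 9 mod 38:
  9^(-1) mod 38 = 17
  x ≡ 17 × 21 ≡ 357 ≡ 15 (mod 38)
Verification: 9 × 15 = 135 = 3 × 38 + 21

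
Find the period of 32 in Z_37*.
Powers of 32 mod 37: 32^1≡32, 32^2≡25, 32^3≡23, 32^4≡33, 32^5≡20, 32^6≡11, 32^7≡19, 32^8≡16, 32^9≡31, 32^10≡30, 32^11≡35, 32^12≡10, 32^13≡24, 32^14≡28, 32^15≡8, 32^16≡34, 32^17≡15, 32^18≡36, 32^19≡5, 32^20≡12, 32^21≡14, 32^22≡4, 32^23≡17, 32^24≡26, 32^25≡18, 32^26≡21, 32^27≡6, 32^28≡7, 32^29≡2, 32^30≡27, 32^31≡13, 32^32≡9, 32^33≡29, 32^34≡3, 32^35≡22, 32^36≡1. Order = 36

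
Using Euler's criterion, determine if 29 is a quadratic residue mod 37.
By Euler's criterion: 29^{18} ≡ 36 (mod 37). Since this equals -1 (≡ 36), 29 is not a QR.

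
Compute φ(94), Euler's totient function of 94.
46

Prime factorization: 94 = 2 × 47
Using the formula φ(n) = n × Π(1 - 1/p) for each prime factor p:
φ(94) = 94 × (1 - 1/2) × (1 - 1/47)
φ(94) = 46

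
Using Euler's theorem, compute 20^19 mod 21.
By Euler: 20^{12} ≡ 1 (mod 21) since gcd(20, 21) = 1. 19 = 1×12 + 7. So 20^{19} ≡ 20^{7} ≡ 20 (mod 21)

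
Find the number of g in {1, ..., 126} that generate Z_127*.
Number of primitive roots mod 127 = φ(126) = 36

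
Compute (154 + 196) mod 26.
12

(154 + 196) = 350
350 mod 26 = 12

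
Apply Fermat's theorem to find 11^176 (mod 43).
By Fermat: 11^{42} ≡ 1 (mod 43). 176 = 4×42 + 8. So 11^{176} ≡ 11^{8} ≡ 11 (mod 43)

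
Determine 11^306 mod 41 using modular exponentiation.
Using Fermat: 11^{40} ≡ 1 (mod 41). 306 ≡ 26 (mod 40). So 11^{306} ≡ 11^{26} ≡ 8 (mod 41)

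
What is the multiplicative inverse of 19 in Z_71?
19^(-1) ≡ 15 (mod 71). Verification: 19 × 15 = 285 ≡ 1 (mod 71)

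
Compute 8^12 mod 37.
Using repeated squaring. 12 = 8 + 4 (binary 1100). Repeated squaring mod 37: 8^1 ≡ 8; 8^2 ≡ 8² = 64 ≡ 27; 8^4 ≡ 27² = 729 ≡ 26; 8^8 ≡ 26² = 676 ≡ 10. Multiply: 8^12 = 8^8 × 8^4 ≡ 10 × 26 (mod 37): 10 × 26 = 260 ≡ 1. So 8^12 ≡ 1 (mod 37).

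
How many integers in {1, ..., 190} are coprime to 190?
72

Prime factorization: 190 = 2 × 5 × 19
Using the formula φ(n) = n × Π(1 - 1/p) for each prime factor p:
φ(190) = 190 × (1 - 1/2) × (1 - 1/5) × (1 - 1/19)
φ(190) = 72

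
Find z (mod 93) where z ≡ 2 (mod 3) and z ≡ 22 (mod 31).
M = 3 × 31 = 93. M₁ = 31, y₁ ≡ 1 (mod 3). M₂ = 3, y₂ ≡ 21 (mod 31). z = 2×31×1 + 22×3×21 ≡ 53 (mod 93)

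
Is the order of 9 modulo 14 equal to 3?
Yes, ord_14(9) = 3.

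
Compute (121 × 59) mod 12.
11

(121 × 59) = 7139
7139 mod 12 = 11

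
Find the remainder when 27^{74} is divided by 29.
By Fermat: 27^{28} ≡ 1 (mod 29). 74 = 2×28 + 18. So 27^{74} ≡ 27^{18} ≡ 13 (mod 29)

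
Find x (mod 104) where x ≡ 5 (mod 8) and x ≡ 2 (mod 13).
M = 8 × 13 = 104. M₁ = 13, y₁ ≡ 5 (mod 8). M₂ = 8, y₂ ≡ 5 (mod 13). x = 5×13×5 + 2×8×5 ≡ 93 (mod 104)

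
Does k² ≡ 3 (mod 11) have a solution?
By Euler's criterion: 3^{5} ≡ 1 (mod 11). Since this equals 1, 3 is a QR.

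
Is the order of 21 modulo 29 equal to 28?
Yes, ord_29(21) = 28.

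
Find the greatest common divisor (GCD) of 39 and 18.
3

Using the Euclidean algorithm:
39 = 2 × 18 + 3
18 = 6 × 3 + 0

GCD(39, 18) = 3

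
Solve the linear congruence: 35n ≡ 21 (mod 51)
21

Since gcd(35, 51) = 1 divides 21, a solution exists.
Multiply both sides by the inverse of 35 mod 51:
  35^(-1) mod 51 = 35
  x ≡ 35 × 21 ≡ 735 ≡ 21 (mod 51)
Verification: 35 × 21 = 735 = 14 × 51 + 21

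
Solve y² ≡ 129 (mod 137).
The square roots of 129 mod 137 are 35 and 102. Verify: 35² = 1225 ≡ 129 (mod 137)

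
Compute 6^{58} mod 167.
150

Using successive squaring:
Binary expansion of 58: 111010
Powers of 6 mod 167 (each is the square of the previous):
  6^1 ≡ 6 (mod 167)
  6^2 ≡ 6² = 36 ≡ 36 (mod 167)
  6^4 ≡ 36² = 1296 ≡ 127 (mod 167)
  6^8 ≡ 127² = 16129 ≡ 97 (mod 167)
  6^16 ≡ 97² = 9409 ≡ 57 (mod 167)
  6^32 ≡ 57² = 3249 ≡ 76 (mod 167)
58 = 32 + 16 + 8 + 2, so 6^58 = 6^32 × 6^16 × 6^8 × 6^2 ≡ 76 × 57 × 97 × 36 (mod 167)
Multiplying step by step:
  76 × 57 = 4332 ≡ 157 (mod 167)
  157 × 97 = 15229 ≡ 32 (mod 167)
  32 × 36 = 1152 ≡ 150 (mod 167)
Result: 6^58 ≡ 150 (mod 167)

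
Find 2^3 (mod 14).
3 = 2 + 1 (binary 11). Repeated squaring mod 14: 2^1 ≡ 2; 2^2 ≡ 2² = 4 ≡ 4. Multiply: 2^3 = 2^2 × 2^1 ≡ 4 × 2 (mod 14): 4 × 2 = 8 ≡ 8. So 2^3 ≡ 8 (mod 14).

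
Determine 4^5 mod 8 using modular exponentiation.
5 = 4 + 1 (binary 101). Repeated squaring mod 8: 4^1 ≡ 4; 4^2 ≡ 4² = 16 ≡ 0; 4^4 ≡ 0² = 0 ≡ 0. Multiply: 4^5 = 4^4 × 4^1 ≡ 0 × 4 (mod 8): 0 × 4 = 0 ≡ 0. So 4^5 ≡ 0 (mod 8).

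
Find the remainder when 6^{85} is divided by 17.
By Fermat: 6^{16} ≡ 1 (mod 17). 85 = 5×16 + 5. So 6^{85} ≡ 6^{5} ≡ 7 (mod 17)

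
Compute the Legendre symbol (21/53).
(21/53) = 21^{26} mod 53 = -1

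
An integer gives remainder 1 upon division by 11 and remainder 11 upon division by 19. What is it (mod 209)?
M = 11 × 19 = 209. M₁ = 19, y₁ ≡ 7 (mod 11). M₂ = 11, y₂ ≡ 7 (mod 19). k = 1×19×7 + 11×11×7 ≡ 144 (mod 209). The smallest positive such number is 144.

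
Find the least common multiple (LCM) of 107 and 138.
14766

First find GCD(107, 138) using the Euclidean algorithm:
107 = 0 × 138 + 107
138 = 1 × 107 + 31
107 = 3 × 31 + 14
31 = 2 × 14 + 3
14 = 4 × 3 + 2
3 = 1 × 2 + 1
2 = 2 × 1 + 0
GCD(107, 138) = 1

LCM formula: LCM(a, b) = (a × b) / GCD(a, b)
LCM(107, 138) = (107 × 138) / 1
LCM(107, 138) = 14766 / 1
LCM(107, 138) = 14766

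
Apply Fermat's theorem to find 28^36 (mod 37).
By Fermat's Little Theorem, 28^{36} ≡ 1 (mod 37) since 37 is prime and gcd(28, 37) = 1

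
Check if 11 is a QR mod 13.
By Euler's criterion: 11^{6} ≡ 12 (mod 13). Since this equals -1 (≡ 12), 11 is not a QR.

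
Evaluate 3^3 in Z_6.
3 = 2 + 1 (binary 11). Repeated squaring mod 6: 3^1 ≡ 3; 3^2 ≡ 3² = 9 ≡ 3. Multiply: 3^3 = 3^2 × 3^1 ≡ 3 × 3 (mod 6): 3 × 3 = 9 ≡ 3. So 3^3 ≡ 3 (mod 6).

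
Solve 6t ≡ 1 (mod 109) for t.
6^(-1) ≡ 91 (mod 109). Verification: 6 × 91 = 546 ≡ 1 (mod 109)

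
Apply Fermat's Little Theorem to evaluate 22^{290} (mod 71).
37

By Fermat's Little Theorem, a^(p-1) ≡ 1 (mod p) for prime p and gcd(a, p) = 1
Here p = 71, so 22^70 ≡ 1 (mod 71)
We can reduce the exponent: 290 mod 70 = 10
So 22^290 ≡ 22^10 (mod 71)
Computing: 22^10 mod 71 = 37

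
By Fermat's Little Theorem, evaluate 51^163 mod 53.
By Fermat: 51^{52} ≡ 1 (mod 53). 163 = 3×52 + 7. So 51^{163} ≡ 51^{7} ≡ 31 (mod 53)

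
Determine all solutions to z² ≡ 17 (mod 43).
The square roots of 17 mod 43 are 24 and 19. Verify: 24² = 576 ≡ 17 (mod 43)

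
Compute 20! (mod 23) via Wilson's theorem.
(22)! = (20)! × (21) × (22) ≡ -1 (mod 23). So (20)! ≡ -1 × [(22)(21)]^(-1) ≡ 11 (mod 23)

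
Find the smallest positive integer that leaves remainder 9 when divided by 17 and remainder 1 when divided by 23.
M = 17 × 23 = 391. M₁ = 23, y₁ ≡ 3 (mod 17). M₂ = 17, y₂ ≡ 19 (mod 23). x = 9×23×3 + 1×17×19 ≡ 162 (mod 391). The smallest positive such number is 162.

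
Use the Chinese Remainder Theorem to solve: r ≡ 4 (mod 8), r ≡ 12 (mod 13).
M = 8 × 13 = 104. M₁ = 13, y₁ ≡ 5 (mod 8). M₂ = 8, y₂ ≡ 5 (mod 13). r = 4×13×5 + 12×8×5 ≡ 12 (mod 104)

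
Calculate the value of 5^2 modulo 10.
2 = 2 (binary 10). Repeated squaring mod 10: 5^1 ≡ 5; 5^2 ≡ 5² = 25 ≡ 5. So 5^2 ≡ 5 (mod 10).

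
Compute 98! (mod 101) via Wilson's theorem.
(100)! = (98)! × (99) × (100) ≡ -1 (mod 101). So (98)! ≡ -1 × [(100)(99)]^(-1) ≡ 50 (mod 101)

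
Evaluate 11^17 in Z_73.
Using repeated squaring. 17 = 16 + 1 (binary 10001). Repeated squaring mod 73: 11^1 ≡ 11; 11^2 ≡ 11² = 121 ≡ 48; 11^4 ≡ 48² = 2304 ≡ 41; 11^8 ≡ 41² = 1681 ≡ 2; 11^16 ≡ 2² = 4 ≡ 4. Multiply: 11^17 = 11^16 × 11^1 ≡ 4 × 11 (mod 73): 4 × 11 = 44 ≡ 44. So 11^17 ≡ 44 (mod 73).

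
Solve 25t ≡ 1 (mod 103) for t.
33

Using Extended Euclidean Algorithm:
gcd(25, 103) = 1
Bezout coefficients: 25 × 33 + 103 × -8 = 1
So 25 × 33 ≡ 1 (mod 103)
The inverse is 33 mod 103 = 33
Verification: 25 × 33 = 825 = 8 × 103 + 1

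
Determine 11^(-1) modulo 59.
11^(-1) ≡ 43 (mod 59). Verification: 11 × 43 = 473 ≡ 1 (mod 59)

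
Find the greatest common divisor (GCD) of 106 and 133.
1

Using the Euclidean algorithm:
106 = 0 × 133 + 106
133 = 1 × 106 + 27
106 = 3 × 27 + 25
27 = 1 × 25 + 2
25 = 12 × 2 + 1
2 = 2 × 1 + 0

GCD(106, 133) = 1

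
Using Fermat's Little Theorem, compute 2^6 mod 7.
By Fermat's Little Theorem, 2^{6} ≡ 1 (mod 7) since 7 is prime and gcd(2, 7) = 1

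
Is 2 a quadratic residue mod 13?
By Euler's criterion: 2^{6} ≡ 12 (mod 13). Since this equals -1 (≡ 12), 2 is not a QR.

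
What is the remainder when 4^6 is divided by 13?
6 = 4 + 2 (binary 110). Repeated squaring mod 13: 4^1 ≡ 4; 4^2 ≡ 4² = 16 ≡ 3; 4^4 ≡ 3² = 9 ≡ 9. Multiply: 4^6 = 4^4 × 4^2 ≡ 9 × 3 (mod 13): 9 × 3 = 27 ≡ 1. So 4^6 ≡ 1 (mod 13).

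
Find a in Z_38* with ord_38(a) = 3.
7 has order 3 mod 38 since 7^{3} ≡ 1 (mod 38) and no smaller power works.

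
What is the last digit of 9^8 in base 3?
9 ≡ 0 (mod 3). 8 = 8 (binary 1000). Repeated squaring mod 3: 0^1 ≡ 0; 0^2 ≡ 0² = 0 ≡ 0; 0^4 ≡ 0² = 0 ≡ 0; 0^8 ≡ 0² = 0 ≡ 0. So 9^8 ≡ 0 (mod 3).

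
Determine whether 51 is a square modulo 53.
By Euler's criterion: 51^{26} ≡ 52 (mod 53). Since this equals -1 (≡ 52), 51 is not a QR.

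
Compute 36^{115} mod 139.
1

Using successive squaring:
Binary expansion of 115: 1110011
Powers of 36 mod 139 (each is the square of the previous):
  36^1 ≡ 36 (mod 139)
  36^2 ≡ 36² = 1296 ≡ 45 (mod 139)
  36^4 ≡ 45² = 2025 ≡ 79 (mod 139)
  36^8 ≡ 79² = 6241 ≡ 125 (mod 139)
  36^16 ≡ 125² = 15625 ≡ 57 (mod 139)
  36^32 ≡ 57² = 3249 ≡ 52 (mod 139)
  36^64 ≡ 52² = 2704 ≡ 63 (mod 139)
115 = 64 + 32 + 16 + 2 + 1, so 36^115 = 36^64 × 36^32 × 36^16 × 36^2 × 36^1 ≡ 63 × 52 × 57 × 45 × 36 (mod 139)
Multiplying step by step:
  63 × 52 = 3276 ≡ 79 (mod 139)
  79 × 57 = 4503 ≡ 55 (mod 139)
  55 × 45 = 2475 ≡ 112 (mod 139)
  112 × 36 = 4032 ≡ 1 (mod 139)
Result: 36^115 ≡ 1 (mod 139)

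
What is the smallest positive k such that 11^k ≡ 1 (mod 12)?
Powers of 11 mod 12: 11^1≡11, 11^2≡1. Order = 2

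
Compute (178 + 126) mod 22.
18

(178 + 126) = 304
304 mod 22 = 18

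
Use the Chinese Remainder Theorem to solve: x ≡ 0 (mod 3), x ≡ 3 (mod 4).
M = 3 × 4 = 12. M₁ = 4, y₁ ≡ 1 (mod 3). M₂ = 3, y₂ ≡ 3 (mod 4). x = 0×4×1 + 3×3×3 ≡ 3 (mod 12)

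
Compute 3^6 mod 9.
6 = 4 + 2 (binary 110). Repeated squaring mod 9: 3^1 ≡ 3; 3^2 ≡ 3² = 9 ≡ 0; 3^4 ≡ 0² = 0 ≡ 0. Multiply: 3^6 = 3^4 × 3^2 ≡ 0 × 0 (mod 9): 0 × 0 = 0 ≡ 0. So 3^6 ≡ 0 (mod 9).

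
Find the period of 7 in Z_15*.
Powers of 7 mod 15: 7^1≡7, 7^2≡4, 7^3≡13, 7^4≡1. Order = 4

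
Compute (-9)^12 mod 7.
Using Fermat: (-9)^{6} ≡ 1 (mod 7). 12 ≡ 0 (mod 6). So (-9)^{12} ≡ (-9)^{0} ≡ 1 (mod 7)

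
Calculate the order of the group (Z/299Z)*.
264

Prime factorization: 299 = 13 × 23
Using the formula φ(n) = n × Π(1 - 1/p) for each prime factor p:
φ(299) = 299 × (1 - 1/13) × (1 - 1/23)
φ(299) = 264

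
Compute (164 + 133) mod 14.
3

(164 + 133) = 297
297 mod 14 = 3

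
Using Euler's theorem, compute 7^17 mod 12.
By Euler: 7^{4} ≡ 1 (mod 12) since gcd(7, 12) = 1. 17 = 4×4 + 1. So 7^{17} ≡ 7^{1} ≡ 7 (mod 12)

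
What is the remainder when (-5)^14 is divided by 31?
Using repeated squaring. (-5) ≡ 26 (mod 31). 14 = 8 + 4 + 2 (binary 1110). Repeated squaring mod 31: 26^1 ≡ 26; 26^2 ≡ 26² = 676 ≡ 25; 26^4 ≡ 25² = 625 ≡ 5; 26^8 ≡ 5² = 25 ≡ 25. Multiply: (-5)^14 ≡ 26^8 × 26^4 × 26^2 ≡ 25 × 5 × 25 (mod 31): 25 × 5 = 125 ≡ 1; 1 × 25 = 25 ≡ 25. So (-5)^14 ≡ 25 (mod 31).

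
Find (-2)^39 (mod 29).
Using Fermat: (-2)^{28} ≡ 1 (mod 29). 39 ≡ 11 (mod 28). So (-2)^{39} ≡ (-2)^{11} ≡ 11 (mod 29)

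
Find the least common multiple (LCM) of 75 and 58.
4350

First find GCD(75, 58) using the Euclidean algorithm:
75 = 1 × 58 + 17
58 = 3 × 17 + 7
17 = 2 × 7 + 3
7 = 2 × 3 + 1
3 = 3 × 1 + 0
GCD(75, 58) = 1

LCM formula: LCM(a, b) = (a × b) / GCD(a, b)
LCM(75, 58) = (75 × 58) / 1
LCM(75, 58) = 4350 / 1
LCM(75, 58) = 4350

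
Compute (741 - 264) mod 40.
37

(741 - 264) = 477
477 mod 40 = 37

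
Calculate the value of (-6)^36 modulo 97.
Using repeated squaring. (-6) ≡ 91 (mod 97). 36 = 32 + 4 (binary 100100). Repeated squaring mod 97: 91^1 ≡ 91; 91^2 ≡ 91² = 8281 ≡ 36; 91^4 ≡ 36² = 1296 ≡ 35; 91^8 ≡ 35² = 1225 ≡ 61; 91^16 ≡ 61² = 3721 ≡ 35; 91^32 ≡ 35² = 1225 ≡ 61. Multiply: (-6)^36 ≡ 91^32 × 91^4 ≡ 61 × 35 (mod 97): 61 × 35 = 2135 ≡ 1. So (-6)^36 ≡ 1 (mod 97).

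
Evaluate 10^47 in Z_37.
Using Fermat: 10^{36} ≡ 1 (mod 37). 47 ≡ 11 (mod 36). So 10^{47} ≡ 10^{11} ≡ 26 (mod 37)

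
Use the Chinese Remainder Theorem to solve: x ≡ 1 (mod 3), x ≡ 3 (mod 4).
M = 3 × 4 = 12. M₁ = 4, y₁ ≡ 1 (mod 3). M₂ = 3, y₂ ≡ 3 (mod 4). x = 1×4×1 + 3×3×3 ≡ 7 (mod 12)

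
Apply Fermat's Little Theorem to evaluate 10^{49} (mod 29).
12

By Fermat's Little Theorem, a^(p-1) ≡ 1 (mod p) for prime p and gcd(a, p) = 1
Here p = 29, so 10^28 ≡ 1 (mod 29)
We can reduce the exponent: 49 mod 28 = 21
So 10^49 ≡ 10^21 (mod 29)
Computing: 10^21 mod 29 = 12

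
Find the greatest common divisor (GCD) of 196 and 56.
28

Using the Euclidean algorithm:
196 = 3 × 56 + 28
56 = 2 × 28 + 0

GCD(196, 56) = 28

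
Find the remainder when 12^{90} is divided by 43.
By Fermat: 12^{42} ≡ 1 (mod 43). 90 = 2×42 + 6. So 12^{90} ≡ 12^{6} ≡ 21 (mod 43)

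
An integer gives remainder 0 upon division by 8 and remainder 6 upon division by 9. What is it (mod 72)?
M = 8 × 9 = 72. M₁ = 9, y₁ ≡ 1 (mod 8). M₂ = 8, y₂ ≡ 8 (mod 9). m = 0×9×1 + 6×8×8 ≡ 24 (mod 72). The smallest positive such number is 24.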